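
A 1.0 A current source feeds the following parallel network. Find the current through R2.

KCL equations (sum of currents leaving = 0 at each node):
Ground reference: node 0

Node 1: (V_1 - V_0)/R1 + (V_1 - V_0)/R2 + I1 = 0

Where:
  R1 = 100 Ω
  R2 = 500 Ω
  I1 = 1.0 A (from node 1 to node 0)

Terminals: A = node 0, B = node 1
All resistors sit directly between nodes 0 and 1, so they are in parallel and share one voltage V; the full source current 1 A splits among them.
1/R_par = 1/100 + 1/500 = 0.012 S  =>  R_par = 83.33 Ω
V = I × R_par = 1 × 83.33 = 83.33 V
I_R2 = V/R2 = 83.33/500 = 0.1667 A

Final answer: 0.1667 A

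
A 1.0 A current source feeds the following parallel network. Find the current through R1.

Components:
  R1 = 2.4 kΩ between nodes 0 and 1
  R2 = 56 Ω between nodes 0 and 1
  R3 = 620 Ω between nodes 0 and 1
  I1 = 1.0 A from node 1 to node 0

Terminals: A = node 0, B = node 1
All resistors sit directly between nodes 0 and 1, so they are in parallel and share one voltage V; the full source current 1 A splits among them.
1/R_par = 1/2400 + 1/56 + 1/620 = 0.01989 S  =>  R_par = 50.28 Ω
V = I × R_par = 1 × 50.28 = 50.28 V
I_R1 = V/R1 = 50.28/2400 = 0.02095 A

Final answer: 0.02095 A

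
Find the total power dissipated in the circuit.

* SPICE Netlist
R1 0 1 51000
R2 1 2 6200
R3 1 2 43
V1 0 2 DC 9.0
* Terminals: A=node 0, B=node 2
Nodal analysis, taking node 2 as the 0 V reference.
Source V1 fixes V_0 = 9 V.
KCL at each unknown node (sum of currents leaving = 0; resistances in Ω):
  Node 1: (V_1 - 9)/51000 + (V_1 - 0)/6200 + (V_1 - 0)/43 = 0
Collecting terms: 0.02344 × V_1 = 0.0001765  =>  V_1 = 0.00753 V
Power in each resistor, P = (ΔV)²/R:
  P_R1 = (9 - 0.00753)²/51000 = 0.001586 W
  P_R2 = (0.00753 - 0)²/6200 = 0.000000009144 W
  P_R3 = (0.00753 - 0)²/43 = 0.000001319 W
P_total = P_R1 + P_R2 + P_R3 = 0.001587 W

Final answer: 0.001587 W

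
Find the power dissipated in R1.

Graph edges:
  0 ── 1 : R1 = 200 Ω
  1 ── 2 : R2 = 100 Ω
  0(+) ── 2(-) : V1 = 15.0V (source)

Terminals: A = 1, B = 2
Nodal analysis, taking node 2 as the 0 V reference.
Source V1 fixes V_0 = 15 V.
KCL at each unknown node (sum of currents leaving = 0; resistances in Ω):
  Node 1: (V_1 - 15)/200 + (V_1 - 0)/100 = 0
Collecting terms: 0.015 × V_1 = 0.075  =>  V_1 = 5 V
I_R1 = (V_0 - V_1)/R1 = (15 - 5)/200 = 0.05 A
P_R1 = I_R1² × R1 = (0.05)² × 200 = 0.5 W

Final answer: 0.5 W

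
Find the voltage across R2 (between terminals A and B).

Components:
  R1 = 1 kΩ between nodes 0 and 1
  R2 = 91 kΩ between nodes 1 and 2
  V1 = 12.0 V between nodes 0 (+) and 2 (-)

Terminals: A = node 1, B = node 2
R1 and R2 are in series across V1 (node 0 → node 1 → node 2), and the output A–B is taken across R2, so this is a voltage divider.
Series current: I = V1/(R1 + R2) = 12/(1000 + 91000) = 12/92000 = 0.0001304 A
V_R2 = I × R2 = V1 × R2/(R1 + R2) = 12 × 91000/92000 = 11.87 V

Final answer: 11.87 V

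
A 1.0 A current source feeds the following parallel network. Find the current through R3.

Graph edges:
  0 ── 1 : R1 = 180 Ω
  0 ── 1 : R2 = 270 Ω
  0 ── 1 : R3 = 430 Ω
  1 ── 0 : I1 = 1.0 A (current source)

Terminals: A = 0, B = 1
All resistors sit directly between nodes 0 and 1, so they are in parallel and share one voltage V; the full source current 1 A splits among them.
1/R_par = 1/180 + 1/270 + 1/430 = 0.01158 S  =>  R_par = 86.32 Ω
V = I × R_par = 1 × 86.32 = 86.32 V
I_R3 = V/R3 = 86.32/430 = 0.2007 A

Final answer: 0.2007 A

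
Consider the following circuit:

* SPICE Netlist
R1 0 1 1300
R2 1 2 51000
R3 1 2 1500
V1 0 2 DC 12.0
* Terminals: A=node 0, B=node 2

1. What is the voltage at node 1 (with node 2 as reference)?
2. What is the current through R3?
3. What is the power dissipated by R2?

Nodal analysis, taking node 2 as the 0 V reference.
Source V1 fixes V_0 = 12 V.
KCL at each unknown node (sum of currents leaving = 0; resistances in Ω):
  Node 1: (V_1 - 12)/1300 + (V_1 - 0)/51000 + (V_1 - 0)/1500 = 0
Collecting terms: 0.001456 × V_1 = 0.009231  =>  V_1 = 6.342 V
Part 1:
  Read off the nodal solution: V_1 = 6.342 V
Part 2:
  I_R3 = (V_1 - V_2)/R3 = (6.342 - 0)/1500 = 0.004228 A
  Magnitude: I_R3 = 0.004228 A
Part 3:
  I_R2 = (V_1 - V_2)/R2 = (6.342 - 0)/51000 = 0.0001244 A
  P_R2 = I_R2² × R2 = (0.0001244)² × 51000 = 0.0007886 W

Final answers:
1. V_1 = 6.342 V
2. I_R3 = 0.004228 A
3. P_R2 = 0.0007886 W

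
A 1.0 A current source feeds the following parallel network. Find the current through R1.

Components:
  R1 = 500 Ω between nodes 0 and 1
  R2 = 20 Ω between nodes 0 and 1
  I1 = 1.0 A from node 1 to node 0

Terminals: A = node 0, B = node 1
All resistors sit directly between nodes 0 and 1, so they are in parallel and share one voltage V; the full source current 1 A splits among them.
1/R_par = 1/500 + 1/20 = 0.052 S  =>  R_par = 19.23 Ω
V = I × R_par = 1 × 19.23 = 19.23 V
I_R1 = V/R1 = 19.23/500 = 0.03846 A

Final answer: 0.03846 A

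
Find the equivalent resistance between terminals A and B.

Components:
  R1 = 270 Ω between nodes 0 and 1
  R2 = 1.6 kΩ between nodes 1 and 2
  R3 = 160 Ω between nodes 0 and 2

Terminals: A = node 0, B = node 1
Reduce the network between node 0 (A) and node 1 (B) by series/parallel combination:
  Rs1 = R3 + R2 (series, joined only at node 2) = 160 + 1600 = 1760 Ω
  Rp1 = R1 ‖ Rs1 (parallel, both between nodes 0 and 1) = 1/(1/270 + 1/1760) = 234.1 Ω
R_eq = 234.1 Ω

Final answer: 234.1 Ω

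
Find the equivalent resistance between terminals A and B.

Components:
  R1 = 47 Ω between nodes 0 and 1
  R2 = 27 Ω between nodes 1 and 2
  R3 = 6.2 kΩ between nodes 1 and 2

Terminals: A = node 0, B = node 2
Reduce the network between node 0 (A) and node 2 (B) by series/parallel combination:
  Rp1 = R2 ‖ R3 (parallel, both between nodes 1 and 2) = 1/(1/27 + 1/6200) = 26.88 Ω
  Rs1 = R1 + Rp1 (series, joined only at node 1) = 47 + 26.88 = 73.88 Ω
R_eq = 73.88 Ω

Final answer: 73.88 Ω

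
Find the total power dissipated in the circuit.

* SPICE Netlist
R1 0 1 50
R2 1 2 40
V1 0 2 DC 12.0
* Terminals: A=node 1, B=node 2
Nodal analysis, taking node 2 as the 0 V reference.
Source V1 fixes V_0 = 12 V.
KCL at each unknown node (sum of currents leaving = 0; resistances in Ω):
  Node 1: (V_1 - 12)/50 + (V_1 - 0)/40 = 0
Collecting terms: 0.045 × V_1 = 0.24  =>  V_1 = 5.333 V
Power in each resistor, P = (ΔV)²/R:
  P_R1 = (12 - 5.333)²/50 = 0.8889 W
  P_R2 = (5.333 - 0)²/40 = 0.7111 W
P_total = P_R1 + P_R2 = 1.6 W

Final answer: 1.6 W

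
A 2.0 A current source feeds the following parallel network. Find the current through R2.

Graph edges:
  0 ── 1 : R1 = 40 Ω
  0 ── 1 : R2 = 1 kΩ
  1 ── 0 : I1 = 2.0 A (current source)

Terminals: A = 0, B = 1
All resistors sit directly between nodes 0 and 1, so they are in parallel and share one voltage V; the full source current 2 A splits among them.
1/R_par = 1/40 + 1/1000 = 0.026 S  =>  R_par = 38.46 Ω
V = I × R_par = 2 × 38.46 = 76.92 V
I_R2 = V/R2 = 76.92/1000 = 0.07692 A

Final answer: 0.07692 A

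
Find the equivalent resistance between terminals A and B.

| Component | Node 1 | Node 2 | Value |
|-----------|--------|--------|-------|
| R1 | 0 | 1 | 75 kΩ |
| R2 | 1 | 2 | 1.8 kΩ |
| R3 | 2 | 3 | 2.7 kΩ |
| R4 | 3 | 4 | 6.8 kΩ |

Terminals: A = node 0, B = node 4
Reduce the network between node 0 (A) and node 4 (B) by series/parallel combination:
  Rs1 = R1 + R2 (series, joined only at node 1) = 75000 + 1800 = 76800 Ω
  Rs2 = R3 + Rs1 (series, joined only at node 2) = 2700 + 76800 = 79500 Ω
  Rs3 = R4 + Rs2 (series, joined only at node 3) = 6800 + 79500 = 86300 Ω
R_eq = 86.3 kΩ

Final answer: 86.3 kΩ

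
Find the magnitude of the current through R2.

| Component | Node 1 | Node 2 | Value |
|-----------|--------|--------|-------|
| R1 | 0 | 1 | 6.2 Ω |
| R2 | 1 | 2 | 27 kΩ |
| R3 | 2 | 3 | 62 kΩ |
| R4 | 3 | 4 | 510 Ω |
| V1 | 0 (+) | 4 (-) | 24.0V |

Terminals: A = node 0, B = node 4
Nodal analysis, taking node 4 as the 0 V reference.
Source V1 fixes V_0 = 24 V.
KCL at each unknown node (sum of currents leaving = 0; resistances in Ω):
  Node 1: (V_1 - 24)/6.2 + (V_1 - V_2)/27000 = 0
  Node 2: (V_2 - V_1)/27000 + (V_2 - V_3)/62000 = 0
  Node 3: (V_3 - V_2)/62000 + (V_3 - 0)/510 = 0
Collecting terms (coefficients in siemens):
  0.1613·V_1 - 0.00003704·V_2 = 3.871
  0.00005317·V_2 - 0.00003704·V_1 - 0.00001613·V_3 = 0
  0.001977·V_3 - 0.00001613·V_2 = 0
Solving these 3 simultaneous equations (Gaussian elimination) gives:
  V_1 = 24 V, V_2 = 16.76 V, V_3 = 0.1367 V
I_R2 = (V_1 - V_2)/R2 = (24 - 16.76)/27000 = 0.0002681 A
|I_R2| = 0.0002681 A

Final answer: |I_R2| = 0.0002681 A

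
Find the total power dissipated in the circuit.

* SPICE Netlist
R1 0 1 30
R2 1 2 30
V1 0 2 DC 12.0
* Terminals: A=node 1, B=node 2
Nodal analysis, taking node 2 as the 0 V reference.
Source V1 fixes V_0 = 12 V.
KCL at each unknown node (sum of currents leaving = 0; resistances in Ω):
  Node 1: (V_1 - 12)/30 + (V_1 - 0)/30 = 0
Collecting terms: 0.06667 × V_1 = 0.4  =>  V_1 = 6 V
Power in each resistor, P = (ΔV)²/R:
  P_R1 = (12 - 6)²/30 = 1.2 W
  P_R2 = (6 - 0)²/30 = 1.2 W
P_total = P_R1 + P_R2 = 2.4 W

Final answer: 2.4 W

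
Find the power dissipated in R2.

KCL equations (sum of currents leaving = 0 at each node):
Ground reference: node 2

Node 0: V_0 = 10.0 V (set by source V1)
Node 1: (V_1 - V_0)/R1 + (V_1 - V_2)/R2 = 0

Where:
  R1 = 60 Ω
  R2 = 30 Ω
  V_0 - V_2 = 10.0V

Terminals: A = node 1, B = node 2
Nodal analysis, taking node 2 as the 0 V reference.
Source V1 fixes V_0 = 10 V.
KCL at each unknown node (sum of currents leaving = 0; resistances in Ω):
  Node 1: (V_1 - 10)/60 + (V_1 - 0)/30 = 0
Collecting terms: 0.05 × V_1 = 0.1667  =>  V_1 = 3.333 V
I_R2 = (V_1 - V_2)/R2 = (3.333 - 0)/30 = 0.1111 A
P_R2 = I_R2² × R2 = (0.1111)² × 30 = 0.3704 W

Final answer: 0.3704 W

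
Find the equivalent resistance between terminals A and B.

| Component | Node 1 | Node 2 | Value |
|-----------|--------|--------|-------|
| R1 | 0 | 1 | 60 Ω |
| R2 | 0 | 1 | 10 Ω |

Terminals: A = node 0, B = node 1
Reduce the network between node 0 (A) and node 1 (B) by series/parallel combination:
  Rp1 = R1 ‖ R2 (parallel, both between nodes 0 and 1) = 1/(1/60 + 1/10) = 8.571 Ω
R_eq = 8.571 Ω

Final answer: 8.571 Ω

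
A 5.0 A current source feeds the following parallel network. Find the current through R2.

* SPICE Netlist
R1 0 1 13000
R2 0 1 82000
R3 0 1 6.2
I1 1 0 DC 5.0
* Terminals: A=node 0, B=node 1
All resistors sit directly between nodes 0 and 1, so they are in parallel and share one voltage V; the full source current 5 A splits among them.
1/R_par = 1/13000 + 1/82000 + 1/6.2 = 0.1614 S  =>  R_par = 6.197 Ω
V = I × R_par = 5 × 6.197 = 30.98 V
I_R2 = V/R2 = 30.98/82000 = 0.0003778 A

Final answer: 0.0003778 A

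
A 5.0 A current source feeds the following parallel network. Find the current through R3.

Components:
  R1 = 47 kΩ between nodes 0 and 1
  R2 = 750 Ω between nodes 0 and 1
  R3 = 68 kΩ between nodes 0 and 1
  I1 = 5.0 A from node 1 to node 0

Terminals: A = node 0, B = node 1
All resistors sit directly between nodes 0 and 1, so they are in parallel and share one voltage V; the full source current 5 A splits among them.
1/R_par = 1/47000 + 1/750 + 1/68000 = 0.001369 S  =>  R_par = 730.3 Ω
V = I × R_par = 5 × 730.3 = 3651 V
I_R3 = V/R3 = 3651/68000 = 0.0537 A

Final answer: 0.0537 A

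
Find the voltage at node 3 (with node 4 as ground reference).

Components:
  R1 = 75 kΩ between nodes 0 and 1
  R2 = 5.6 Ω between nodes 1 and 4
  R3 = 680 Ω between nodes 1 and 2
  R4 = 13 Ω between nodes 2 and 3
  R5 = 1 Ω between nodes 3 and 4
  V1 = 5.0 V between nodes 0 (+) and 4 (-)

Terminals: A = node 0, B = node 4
Nodal analysis, taking node 4 as the 0 V reference.
Source V1 fixes V_0 = 5 V.
KCL at each unknown node (sum of currents leaving = 0; resistances in Ω):
  Node 1: (V_1 - 5)/75000 + (V_1 - 0)/5.6 + (V_1 - V_2)/680 = 0
  Node 2: (V_2 - V_1)/680 + (V_2 - V_3)/13 = 0
  Node 3: (V_3 - V_2)/13 + (V_3 - 0)/1 = 0
Collecting terms (coefficients in siemens):
  0.1801·V_1 - 0.001471·V_2 = 0.00006667
  0.07839·V_2 - 0.001471·V_1 - 0.07692·V_3 = 0
  1.077·V_3 - 0.07692·V_2 = 0
Solving these 3 simultaneous equations (Gaussian elimination) gives:
  V_1 = 0.0003703 V, V_2 = 0.00000747 V, V_3 = 0.0000005336 V
The requested potential is V_3 = 0.0000005336 V.

Final answer: V_3 = 5.336e-07 V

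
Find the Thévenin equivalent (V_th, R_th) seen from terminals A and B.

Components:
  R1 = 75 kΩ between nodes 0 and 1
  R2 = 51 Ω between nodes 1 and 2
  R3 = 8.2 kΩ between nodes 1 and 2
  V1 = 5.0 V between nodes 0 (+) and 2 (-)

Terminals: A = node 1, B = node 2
Step 1 — V_th is the open-circuit voltage V_A - V_B (nothing connected across the terminals).
Nodal analysis, taking node 2 as the 0 V reference.
Source V1 fixes V_0 = 5 V.
KCL at each unknown node (sum of currents leaving = 0; resistances in Ω):
  Node 1: (V_1 - 5)/75000 + (V_1 - 0)/51 + (V_1 - 0)/8200 = 0
Collecting terms: 0.01974 × V_1 = 0.00006667  =>  V_1 = 0.003377 V
V_th = V_1 - V_2 = 0.003377 - 0 = 0.003377 V
Step 2 — R_th: zero the source — replace V1 by a short circuit (node 2 merges into node 0) — and find the resistance seen between A (node 1) and B (node 0).
Reduce the network between node 1 (A) and node 0 (B) by series/parallel combination:
  Rp1 = R1 ‖ R2 ‖ R3 (parallel, all between nodes 0 and 1) = 1/(1/75000 + 1/51 + 1/8200) = 50.65 Ω
R_th = 50.65 Ω

Final answer: V_th = 0.003377 V, R_th = 50.65 Ω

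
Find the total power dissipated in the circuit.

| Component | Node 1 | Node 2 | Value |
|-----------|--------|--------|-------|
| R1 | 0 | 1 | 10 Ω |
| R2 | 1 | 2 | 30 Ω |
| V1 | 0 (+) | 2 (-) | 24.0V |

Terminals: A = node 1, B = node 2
Nodal analysis, taking node 2 as the 0 V reference.
Source V1 fixes V_0 = 24 V.
KCL at each unknown node (sum of currents leaving = 0; resistances in Ω):
  Node 1: (V_1 - 24)/10 + (V_1 - 0)/30 = 0
Collecting terms: 0.1333 × V_1 = 2.4  =>  V_1 = 18 V
Power in each resistor, P = (ΔV)²/R:
  P_R1 = (24 - 18)²/10 = 3.6 W
  P_R2 = (18 - 0)²/30 = 10.8 W
P_total = P_R1 + P_R2 = 14.4 W

Final answer: 14.4 W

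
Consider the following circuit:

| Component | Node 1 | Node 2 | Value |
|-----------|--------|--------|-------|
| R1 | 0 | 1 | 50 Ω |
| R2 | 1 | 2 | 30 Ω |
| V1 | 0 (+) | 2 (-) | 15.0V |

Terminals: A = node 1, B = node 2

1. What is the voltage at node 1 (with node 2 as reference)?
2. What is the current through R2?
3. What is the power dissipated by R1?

Nodal analysis, taking node 2 as the 0 V reference.
Source V1 fixes V_0 = 15 V.
KCL at each unknown node (sum of currents leaving = 0; resistances in Ω):
  Node 1: (V_1 - 15)/50 + (V_1 - 0)/30 = 0
Collecting terms: 0.05333 × V_1 = 0.3  =>  V_1 = 5.625 V
Part 1:
  Read off the nodal solution: V_1 = 5.625 V
Part 2:
  I_R2 = (V_1 - V_2)/R2 = (5.625 - 0)/30 = 0.1875 A
  Magnitude: I_R2 = 0.1875 A
Part 3:
  I_R1 = (V_0 - V_1)/R1 = (15 - 5.625)/50 = 0.1875 A
  P_R1 = I_R1² × R1 = (0.1875)² × 50 = 1.758 W

Final answers:
1. V_1 = 5.625 V
2. I_R2 = 0.1875 A
3. P_R1 = 1.758 W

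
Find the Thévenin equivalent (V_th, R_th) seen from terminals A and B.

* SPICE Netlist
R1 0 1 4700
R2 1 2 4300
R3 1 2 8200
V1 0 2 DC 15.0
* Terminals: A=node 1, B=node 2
Step 1 — V_th is the open-circuit voltage V_A - V_B (nothing connected across the terminals).
Nodal analysis, taking node 2 as the 0 V reference.
Source V1 fixes V_0 = 15 V.
KCL at each unknown node (sum of currents leaving = 0; resistances in Ω):
  Node 1: (V_1 - 15)/4700 + (V_1 - 0)/4300 + (V_1 - 0)/8200 = 0
Collecting terms: 0.0005673 × V_1 = 0.003191  =>  V_1 = 5.626 V
V_th = V_1 - V_2 = 5.626 - 0 = 5.626 V
Step 2 — R_th: zero the source — replace V1 by a short circuit (node 2 merges into node 0) — and find the resistance seen between A (node 1) and B (node 0).
Reduce the network between node 1 (A) and node 0 (B) by series/parallel combination:
  Rp1 = R1 ‖ R2 ‖ R3 (parallel, all between nodes 0 and 1) = 1/(1/4700 + 1/4300 + 1/8200) = 1763 Ω
R_th = 1.763 kΩ

Final answer: V_th = 5.626 V, R_th = 1.763 kΩ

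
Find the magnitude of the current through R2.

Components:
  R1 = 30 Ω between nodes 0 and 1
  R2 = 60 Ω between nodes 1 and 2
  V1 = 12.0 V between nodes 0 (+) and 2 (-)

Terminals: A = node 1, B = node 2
Nodal analysis, taking node 2 as the 0 V reference.
Source V1 fixes V_0 = 12 V.
KCL at each unknown node (sum of currents leaving = 0; resistances in Ω):
  Node 1: (V_1 - 12)/30 + (V_1 - 0)/60 = 0
Collecting terms: 0.05 × V_1 = 0.4  =>  V_1 = 8 V
I_R2 = (V_1 - V_2)/R2 = (8 - 0)/60 = 0.1333 A
|I_R2| = 0.1333 A

Final answer: |I_R2| = 0.1333 A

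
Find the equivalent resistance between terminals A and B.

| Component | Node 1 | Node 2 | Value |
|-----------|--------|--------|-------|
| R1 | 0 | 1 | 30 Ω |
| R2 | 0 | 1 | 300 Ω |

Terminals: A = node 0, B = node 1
Reduce the network between node 0 (A) and node 1 (B) by series/parallel combination:
  Rp1 = R1 ‖ R2 (parallel, both between nodes 0 and 1) = 1/(1/30 + 1/300) = 27.27 Ω
R_eq = 27.27 Ω

Final answer: 27.27 Ω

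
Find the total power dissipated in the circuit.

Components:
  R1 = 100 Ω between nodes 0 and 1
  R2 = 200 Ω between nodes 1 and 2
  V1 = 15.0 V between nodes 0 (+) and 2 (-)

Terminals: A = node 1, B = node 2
Nodal analysis, taking node 2 as the 0 V reference.
Source V1 fixes V_0 = 15 V.
KCL at each unknown node (sum of currents leaving = 0; resistances in Ω):
  Node 1: (V_1 - 15)/100 + (V_1 - 0)/200 = 0
Collecting terms: 0.015 × V_1 = 0.15  =>  V_1 = 10 V
Power in each resistor, P = (ΔV)²/R:
  P_R1 = (15 - 10)²/100 = 0.25 W
  P_R2 = (10 - 0)²/200 = 0.5 W
P_total = P_R1 + P_R2 = 0.75 W

Final answer: 0.75 W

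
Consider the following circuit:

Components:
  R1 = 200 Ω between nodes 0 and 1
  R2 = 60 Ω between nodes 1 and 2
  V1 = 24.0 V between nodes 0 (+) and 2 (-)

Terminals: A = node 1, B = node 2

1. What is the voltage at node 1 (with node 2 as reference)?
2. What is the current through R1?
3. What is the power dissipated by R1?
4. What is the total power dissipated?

Nodal analysis, taking node 2 as the 0 V reference.
Source V1 fixes V_0 = 24 V.
KCL at each unknown node (sum of currents leaving = 0; resistances in Ω):
  Node 1: (V_1 - 24)/200 + (V_1 - 0)/60 = 0
Collecting terms: 0.02167 × V_1 = 0.12  =>  V_1 = 5.538 V
Part 1:
  Read off the nodal solution: V_1 = 5.538 V
Part 2:
  I_R1 = (V_0 - V_1)/R1 = (24 - 5.538)/200 = 0.09231 A
  Magnitude: I_R1 = 0.09231 A
Part 3:
  I_R1 = (V_0 - V_1)/R1 = (24 - 5.538)/200 = 0.09231 A
  P_R1 = I_R1² × R1 = (0.09231)² × 200 = 1.704 W
Part 4:
  Power in each resistor, P = (ΔV)²/R:
    P_R1 = (24 - 5.538)²/200 = 1.704 W
    P_R2 = (5.538 - 0)²/60 = 0.5112 W
  P_total = P_R1 + P_R2 = 2.215 W

Final answers:
1. V_1 = 5.538 V
2. I_R1 = 0.09231 A
3. P_R1 = 1.704 W
4. P_total = 2.215 W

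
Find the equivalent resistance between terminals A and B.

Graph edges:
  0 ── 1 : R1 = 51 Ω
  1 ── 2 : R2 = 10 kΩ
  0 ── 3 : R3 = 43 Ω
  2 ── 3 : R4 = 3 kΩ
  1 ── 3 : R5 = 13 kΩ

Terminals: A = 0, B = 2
The network is not a plain series/parallel combination. Inject a 1 A test current into terminal A (node 0) and return it from terminal B (node 2); then R_eq = V_A / (1 A).
Nodal analysis, taking node 2 as the 0 V reference.
Current source I_test pushes 1 A into node 0 and draws it out of node 2.
KCL at each unknown node (sum of currents leaving = 0; resistances in Ω):
  Node 0: (V_0 - V_1)/51 + (V_0 - V_3)/43 - 1 = 0
  Node 1: (V_1 - V_0)/51 + (V_1 - 0)/10000 + (V_1 - V_3)/13000 = 0
  Node 3: (V_3 - V_0)/43 + (V_3 - V_1)/13000 + (V_3 - 0)/3000 = 0
Collecting terms (coefficients in siemens):
  0.04286·V_0 - 0.01961·V_1 - 0.02326·V_3 = 1
  0.01978·V_1 - 0.01961·V_0 - 0.00007692·V_3 = 0
  0.02367·V_3 - 0.02326·V_0 - 0.00007692·V_1 = 0
Solving these 3 simultaneous equations (Gaussian elimination) gives:
  V_0 = 2336 V, V_1 = 2324 V, V_3 = 2303 V
R_eq = V_0 / 1 A = 2336 Ω = 2.336 kΩ

Final answer: 2.336 kΩ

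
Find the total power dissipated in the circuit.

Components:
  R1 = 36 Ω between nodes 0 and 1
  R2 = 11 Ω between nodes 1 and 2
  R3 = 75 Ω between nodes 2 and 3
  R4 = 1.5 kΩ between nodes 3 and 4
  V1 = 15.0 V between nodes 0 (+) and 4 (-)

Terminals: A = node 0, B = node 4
Nodal analysis, taking node 4 as the 0 V reference.
Source V1 fixes V_0 = 15 V.
KCL at each unknown node (sum of currents leaving = 0; resistances in Ω):
  Node 1: (V_1 - 15)/36 + (V_1 - V_2)/11 = 0
  Node 2: (V_2 - V_1)/11 + (V_2 - V_3)/75 = 0
  Node 3: (V_3 - V_2)/75 + (V_3 - 0)/1500 = 0
Collecting terms (coefficients in siemens):
  0.1187·V_1 - 0.09091·V_2 = 0.4167
  0.1042·V_2 - 0.09091·V_1 - 0.01333·V_3 = 0
  0.014·V_3 - 0.01333·V_2 = 0
Solving these 3 simultaneous equations (Gaussian elimination) gives:
  V_1 = 14.67 V, V_2 = 14.57 V, V_3 = 13.87 V
Power in each resistor, P = (ΔV)²/R:
  P_R1 = (15 - 14.67)²/36 = 0.003079 W
  P_R2 = (14.67 - 14.57)²/11 = 0.0009407 W
  P_R3 = (14.57 - 13.87)²/75 = 0.006414 W
  P_R4 = (13.87 - 0)²/1500 = 0.1283 W
P_total = P_R1 + P_R2 + P_R3 + P_R4 = 0.1387 W

Final answer: 0.1387 W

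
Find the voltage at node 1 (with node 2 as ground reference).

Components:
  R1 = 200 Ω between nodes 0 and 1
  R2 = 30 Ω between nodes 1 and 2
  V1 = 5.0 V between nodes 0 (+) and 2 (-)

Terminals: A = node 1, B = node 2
Nodal analysis, taking node 2 as the 0 V reference.
Source V1 fixes V_0 = 5 V.
KCL at each unknown node (sum of currents leaving = 0; resistances in Ω):
  Node 1: (V_1 - 5)/200 + (V_1 - 0)/30 = 0
Collecting terms: 0.03833 × V_1 = 0.025  =>  V_1 = 0.6522 V
The requested potential is V_1 = 0.6522 V.

Final answer: V_1 = 0.6522 V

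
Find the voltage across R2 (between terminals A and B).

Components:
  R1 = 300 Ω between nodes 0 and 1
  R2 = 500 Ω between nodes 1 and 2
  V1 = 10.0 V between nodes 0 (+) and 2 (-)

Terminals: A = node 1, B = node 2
R1 and R2 are in series across V1 (node 0 → node 1 → node 2), and the output A–B is taken across R2, so this is a voltage divider.
Series current: I = V1/(R1 + R2) = 10/(300 + 500) = 10/800 = 0.0125 A
V_R2 = I × R2 = V1 × R2/(R1 + R2) = 10 × 500/800 = 6.25 V

Final answer: 6.25 V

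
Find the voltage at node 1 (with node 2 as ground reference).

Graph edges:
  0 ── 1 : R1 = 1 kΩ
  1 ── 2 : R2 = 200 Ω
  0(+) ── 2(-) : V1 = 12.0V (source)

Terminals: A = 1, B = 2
Nodal analysis, taking node 2 as the 0 V reference.
Source V1 fixes V_0 = 12 V.
KCL at each unknown node (sum of currents leaving = 0; resistances in Ω):
  Node 1: (V_1 - 12)/1000 + (V_1 - 0)/200 = 0
Collecting terms: 0.006 × V_1 = 0.012  =>  V_1 = 2 V
The requested potential is V_1 = 2 V.

Final answer: V_1 = 2 V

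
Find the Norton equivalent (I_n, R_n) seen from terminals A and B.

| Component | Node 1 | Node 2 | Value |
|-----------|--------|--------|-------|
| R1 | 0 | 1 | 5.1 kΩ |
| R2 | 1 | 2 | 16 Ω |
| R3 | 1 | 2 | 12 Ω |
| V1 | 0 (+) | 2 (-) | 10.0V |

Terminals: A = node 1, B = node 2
Find the Thévenin equivalent first; then I_n = V_th/R_th and R_n = R_th.
Step 1 — V_th is the open-circuit voltage V_A - V_B (nothing connected across the terminals).
Nodal analysis, taking node 2 as the 0 V reference.
Source V1 fixes V_0 = 10 V.
KCL at each unknown node (sum of currents leaving = 0; resistances in Ω):
  Node 1: (V_1 - 10)/5100 + (V_1 - 0)/16 + (V_1 - 0)/12 = 0
Collecting terms: 0.146 × V_1 = 0.001961  =>  V_1 = 0.01343 V
V_th = V_1 - V_2 = 0.01343 - 0 = 0.01343 V
Step 2 — R_th: zero the source — replace V1 by a short circuit (node 2 merges into node 0) — and find the resistance seen between A (node 1) and B (node 0).
Reduce the network between node 1 (A) and node 0 (B) by series/parallel combination:
  Rp1 = R1 ‖ R2 ‖ R3 (parallel, all between nodes 0 and 1) = 1/(1/5100 + 1/16 + 1/12) = 6.848 Ω
R_th = 6.848 Ω
I_n = V_th/R_th = 0.01343/6.848 = 0.001961 A, and R_n = R_th = 6.848 Ω

Final answer: I_n = 0.001961 A, R_n = 6.848 Ω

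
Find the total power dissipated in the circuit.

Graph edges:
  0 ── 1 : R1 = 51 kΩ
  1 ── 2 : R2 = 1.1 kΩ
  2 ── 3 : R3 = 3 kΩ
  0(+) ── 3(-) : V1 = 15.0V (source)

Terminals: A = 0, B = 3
Nodal analysis, taking node 3 as the 0 V reference.
Source V1 fixes V_0 = 15 V.
KCL at each unknown node (sum of currents leaving = 0; resistances in Ω):
  Node 1: (V_1 - 15)/51000 + (V_1 - V_2)/1100 = 0
  Node 2: (V_2 - V_1)/1100 + (V_2 - 0)/3000 = 0
Collecting terms (coefficients in siemens):
  0.0009287·V_1 - 0.0009091·V_2 = 0.0002941
  0.001242·V_2 - 0.0009091·V_1 = 0
Determinant D = (0.0009287)(0.001242) - (-0.0009091)(-0.0009091) = 0.0000003274
V_1 = [(0.0002941)(0.001242) - (-0.0009091)(0)]/D = 1.116 V
V_2 = [(0.0009287)(0) - (0.0002941)(-0.0009091)]/D = 0.8167 V
Power in each resistor, P = (ΔV)²/R:
  P_R1 = (15 - 1.116)²/51000 = 0.00378 W
  P_R2 = (1.116 - 0.8167)²/1100 = 0.00008152 W
  P_R3 = (0.8167 - 0)²/3000 = 0.0002223 W
P_total = P_R1 + P_R2 + P_R3 = 0.004083 W

Final answer: 0.004083 W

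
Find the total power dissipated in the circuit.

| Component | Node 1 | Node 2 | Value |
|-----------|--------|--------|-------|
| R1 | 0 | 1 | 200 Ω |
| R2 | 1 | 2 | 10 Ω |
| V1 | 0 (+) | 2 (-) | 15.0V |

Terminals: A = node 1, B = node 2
Nodal analysis, taking node 2 as the 0 V reference.
Source V1 fixes V_0 = 15 V.
KCL at each unknown node (sum of currents leaving = 0; resistances in Ω):
  Node 1: (V_1 - 15)/200 + (V_1 - 0)/10 = 0
Collecting terms: 0.105 × V_1 = 0.075  =>  V_1 = 0.7143 V
Power in each resistor, P = (ΔV)²/R:
  P_R1 = (15 - 0.7143)²/200 = 1.02 W
  P_R2 = (0.7143 - 0)²/10 = 0.05102 W
P_total = P_R1 + P_R2 = 1.071 W

Final answer: 1.071 W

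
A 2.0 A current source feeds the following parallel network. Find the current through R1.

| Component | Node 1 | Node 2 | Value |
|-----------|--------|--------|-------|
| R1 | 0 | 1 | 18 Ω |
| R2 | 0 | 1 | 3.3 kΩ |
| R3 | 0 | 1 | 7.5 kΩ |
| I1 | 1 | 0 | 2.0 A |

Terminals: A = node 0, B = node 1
All resistors sit directly between nodes 0 and 1, so they are in parallel and share one voltage V; the full source current 2 A splits among them.
1/R_par = 1/18 + 1/3300 + 1/7500 = 0.05599 S  =>  R_par = 17.86 Ω
V = I × R_par = 2 × 17.86 = 35.72 V
I_R1 = V/R1 = 35.72/18 = 1.984 A

Final answer: 1.984 A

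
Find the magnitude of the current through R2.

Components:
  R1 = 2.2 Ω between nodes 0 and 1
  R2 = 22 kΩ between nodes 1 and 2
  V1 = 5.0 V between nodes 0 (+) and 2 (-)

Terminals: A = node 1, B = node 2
Nodal analysis, taking node 2 as the 0 V reference.
Source V1 fixes V_0 = 5 V.
KCL at each unknown node (sum of currents leaving = 0; resistances in Ω):
  Node 1: (V_1 - 5)/2.2 + (V_1 - 0)/22000 = 0
Collecting terms: 0.4546 × V_1 = 2.273  =>  V_1 = 5 V
I_R2 = (V_1 - V_2)/R2 = (5 - 0)/22000 = 0.0002273 A
|I_R2| = 0.0002273 A

Final answer: |I_R2| = 0.0002273 A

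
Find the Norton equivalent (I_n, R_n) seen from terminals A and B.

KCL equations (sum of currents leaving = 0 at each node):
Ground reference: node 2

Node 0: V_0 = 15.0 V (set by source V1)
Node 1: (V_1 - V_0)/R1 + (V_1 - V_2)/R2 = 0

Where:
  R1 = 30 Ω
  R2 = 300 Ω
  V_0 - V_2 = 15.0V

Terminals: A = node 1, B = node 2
Find the Thévenin equivalent first; then I_n = V_th/R_th and R_n = R_th.
Step 1 — V_th is the open-circuit voltage V_A - V_B (nothing connected across the terminals).
Nodal analysis, taking node 2 as the 0 V reference.
Source V1 fixes V_0 = 15 V.
KCL at each unknown node (sum of currents leaving = 0; resistances in Ω):
  Node 1: (V_1 - 15)/30 + (V_1 - 0)/300 = 0
Collecting terms: 0.03667 × V_1 = 0.5  =>  V_1 = 13.64 V
V_th = V_1 - V_2 = 13.64 - 0 = 13.64 V
Step 2 — R_th: zero the source — replace V1 by a short circuit (node 2 merges into node 0) — and find the resistance seen between A (node 1) and B (node 0).
Reduce the network between node 1 (A) and node 0 (B) by series/parallel combination:
  Rp1 = R1 ‖ R2 (parallel, both between nodes 0 and 1) = 1/(1/30 + 1/300) = 27.27 Ω
R_th = 27.27 Ω
I_n = V_th/R_th = 13.64/27.27 = 0.5 A, and R_n = R_th = 27.27 Ω

Final answer: I_n = 0.5 A, R_n = 27.27 Ω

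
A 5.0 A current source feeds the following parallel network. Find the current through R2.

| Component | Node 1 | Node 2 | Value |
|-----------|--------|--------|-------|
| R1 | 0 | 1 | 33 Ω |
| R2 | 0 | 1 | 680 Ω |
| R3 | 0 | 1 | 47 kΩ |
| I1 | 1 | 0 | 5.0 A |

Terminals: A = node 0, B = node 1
All resistors sit directly between nodes 0 and 1, so they are in parallel and share one voltage V; the full source current 5 A splits among them.
1/R_par = 1/33 + 1/680 + 1/47000 = 0.03179 S  =>  R_par = 31.45 Ω
V = I × R_par = 5 × 31.45 = 157.3 V
I_R2 = V/R2 = 157.3/680 = 0.2313 A

Final answer: 0.2313 A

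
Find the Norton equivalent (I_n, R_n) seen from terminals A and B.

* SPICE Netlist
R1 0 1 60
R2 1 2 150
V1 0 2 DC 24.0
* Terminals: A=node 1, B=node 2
Find the Thévenin equivalent first; then I_n = V_th/R_th and R_n = R_th.
Step 1 — V_th is the open-circuit voltage V_A - V_B (nothing connected across the terminals).
Nodal analysis, taking node 2 as the 0 V reference.
Source V1 fixes V_0 = 24 V.
KCL at each unknown node (sum of currents leaving = 0; resistances in Ω):
  Node 1: (V_1 - 24)/60 + (V_1 - 0)/150 = 0
Collecting terms: 0.02333 × V_1 = 0.4  =>  V_1 = 17.14 V
V_th = V_1 - V_2 = 17.14 - 0 = 17.14 V
Step 2 — R_th: zero the source — replace V1 by a short circuit (node 2 merges into node 0) — and find the resistance seen between A (node 1) and B (node 0).
Reduce the network between node 1 (A) and node 0 (B) by series/parallel combination:
  Rp1 = R1 ‖ R2 (parallel, both between nodes 0 and 1) = 1/(1/60 + 1/150) = 42.86 Ω
R_th = 42.86 Ω
I_n = V_th/R_th = 17.14/42.86 = 0.4 A, and R_n = R_th = 42.86 Ω

Final answer: I_n = 0.4 A, R_n = 42.86 Ω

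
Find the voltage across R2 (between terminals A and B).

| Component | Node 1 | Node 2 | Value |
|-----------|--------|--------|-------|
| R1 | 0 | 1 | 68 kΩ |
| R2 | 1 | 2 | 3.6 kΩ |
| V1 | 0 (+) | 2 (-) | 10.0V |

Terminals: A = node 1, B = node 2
R1 and R2 are in series across V1 (node 0 → node 1 → node 2), and the output A–B is taken across R2, so this is a voltage divider.
Series current: I = V1/(R1 + R2) = 10/(68000 + 3600) = 10/71600 = 0.0001397 A
V_R2 = I × R2 = V1 × R2/(R1 + R2) = 10 × 3600/71600 = 0.5028 V

Final answer: 0.5028 V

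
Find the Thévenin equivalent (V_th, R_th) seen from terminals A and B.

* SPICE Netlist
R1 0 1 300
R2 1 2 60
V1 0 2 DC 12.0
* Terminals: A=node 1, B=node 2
Step 1 — V_th is the open-circuit voltage V_A - V_B (nothing connected across the terminals).
Nodal analysis, taking node 2 as the 0 V reference.
Source V1 fixes V_0 = 12 V.
KCL at each unknown node (sum of currents leaving = 0; resistances in Ω):
  Node 1: (V_1 - 12)/300 + (V_1 - 0)/60 = 0
Collecting terms: 0.02 × V_1 = 0.04  =>  V_1 = 2 V
V_th = V_1 - V_2 = 2 - 0 = 2 V
Step 2 — R_th: zero the source — replace V1 by a short circuit (node 2 merges into node 0) — and find the resistance seen between A (node 1) and B (node 0).
Reduce the network between node 1 (A) and node 0 (B) by series/parallel combination:
  Rp1 = R1 ‖ R2 (parallel, both between nodes 0 and 1) = 1/(1/300 + 1/60) = 50 Ω
R_th = 50 Ω

Final answer: V_th = 2 V, R_th = 50 Ω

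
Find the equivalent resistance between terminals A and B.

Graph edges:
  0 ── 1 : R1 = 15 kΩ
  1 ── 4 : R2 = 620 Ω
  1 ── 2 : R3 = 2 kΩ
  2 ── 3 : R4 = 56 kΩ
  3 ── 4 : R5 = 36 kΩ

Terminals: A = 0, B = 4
Reduce the network between node 0 (A) and node 4 (B) by series/parallel combination:
  Rs1 = R3 + R4 (series, joined only at node 2) = 2000 + 56000 = 58000 Ω
  Rs2 = R5 + Rs1 (series, joined only at node 3) = 36000 + 58000 = 94000 Ω
  Rp1 = R2 ‖ Rs2 (parallel, both between nodes 1 and 4) = 1/(1/620 + 1/94000) = 615.9 Ω
  Rs3 = R1 + Rp1 (series, joined only at node 1) = 15000 + 615.9 = 15620 Ω
R_eq = 15.62 kΩ

Final answer: 15.62 kΩ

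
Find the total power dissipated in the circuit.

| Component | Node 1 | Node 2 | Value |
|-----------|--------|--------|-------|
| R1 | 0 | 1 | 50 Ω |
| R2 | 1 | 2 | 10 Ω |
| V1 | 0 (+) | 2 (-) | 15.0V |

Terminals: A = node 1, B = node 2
Nodal analysis, taking node 2 as the 0 V reference.
Source V1 fixes V_0 = 15 V.
KCL at each unknown node (sum of currents leaving = 0; resistances in Ω):
  Node 1: (V_1 - 15)/50 + (V_1 - 0)/10 = 0
Collecting terms: 0.12 × V_1 = 0.3  =>  V_1 = 2.5 V
Power in each resistor, P = (ΔV)²/R:
  P_R1 = (15 - 2.5)²/50 = 3.125 W
  P_R2 = (2.5 - 0)²/10 = 0.625 W
P_total = P_R1 + P_R2 = 3.75 W

Final answer: 3.75 W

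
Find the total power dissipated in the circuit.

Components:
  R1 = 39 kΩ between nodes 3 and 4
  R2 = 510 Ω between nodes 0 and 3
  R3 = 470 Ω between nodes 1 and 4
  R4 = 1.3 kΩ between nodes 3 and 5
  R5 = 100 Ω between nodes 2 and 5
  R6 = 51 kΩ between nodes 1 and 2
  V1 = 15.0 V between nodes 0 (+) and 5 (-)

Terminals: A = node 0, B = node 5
Nodal analysis, taking node 5 as the 0 V reference.
Source V1 fixes V_0 = 15 V.
KCL at each unknown node (sum of currents leaving = 0; resistances in Ω):
  Node 1: (V_1 - V_4)/470 + (V_1 - V_2)/51000 = 0
  Node 2: (V_2 - 0)/100 + (V_2 - V_1)/51000 = 0
  Node 3: (V_3 - V_4)/39000 + (V_3 - 15)/510 + (V_3 - 0)/1300 = 0
  Node 4: (V_4 - V_3)/39000 + (V_4 - V_1)/470 = 0
Collecting terms (coefficients in siemens):
  0.002147·V_1 - 0.00001961·V_2 - 0.002128·V_4 = 0
  0.01002·V_2 - 0.00001961·V_1 = 0
  0.002756·V_3 - 0.00002564·V_4 = 0.02941
  0.002153·V_4 - 0.002128·V_1 - 0.00002564·V_3 = 0
Solving these 4 simultaneous equations (Gaussian elimination) gives:
  V_1 = 6.054 V, V_2 = 0.01185 V, V_3 = 10.73 V, V_4 = 6.11 V
Power in each resistor, P = (ΔV)²/R:
  P_R1 = (10.73 - 6.11)²/39000 = 0.0005474 W
  P_R2 = (15 - 10.73)²/510 = 0.03575 W
  P_R3 = (6.054 - 6.11)²/470 = 0.000006597 W
  P_R4 = (10.73 - 0)²/1300 = 0.08857 W
  P_R5 = (0.01185 - 0)²/100 = 0.000001404 W
  P_R6 = (6.054 - 0.01185)²/51000 = 0.0007158 W
P_total = P_R1 + P_R2 + P_R3 + P_R4 + P_R5 + P_R6 = 0.1256 W

Final answer: 0.1256 W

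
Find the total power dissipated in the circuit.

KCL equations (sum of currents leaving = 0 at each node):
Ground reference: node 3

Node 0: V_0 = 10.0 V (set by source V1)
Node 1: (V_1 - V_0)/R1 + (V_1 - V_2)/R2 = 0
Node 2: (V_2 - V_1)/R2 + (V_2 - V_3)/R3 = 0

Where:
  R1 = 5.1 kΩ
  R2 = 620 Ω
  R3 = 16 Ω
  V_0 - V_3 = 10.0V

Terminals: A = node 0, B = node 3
Nodal analysis, taking node 3 as the 0 V reference.
Source V1 fixes V_0 = 10 V.
KCL at each unknown node (sum of currents leaving = 0; resistances in Ω):
  Node 1: (V_1 - 10)/5100 + (V_1 - V_2)/620 = 0
  Node 2: (V_2 - V_1)/620 + (V_2 - 0)/16 = 0
Collecting terms (coefficients in siemens):
  0.001809·V_1 - 0.001613·V_2 = 0.001961
  0.06411·V_2 - 0.001613·V_1 = 0
Determinant D = (0.001809)(0.06411) - (-0.001613)(-0.001613) = 0.0001134
V_1 = [(0.001961)(0.06411) - (-0.001613)(0)]/D = 1.109 V
V_2 = [(0.001809)(0) - (0.001961)(-0.001613)]/D = 0.02789 V
Power in each resistor, P = (ΔV)²/R:
  P_R1 = (10 - 1.109)²/5100 = 0.0155 W
  P_R2 = (1.109 - 0.02789)²/620 = 0.001884 W
  P_R3 = (0.02789 - 0)²/16 = 0.00004863 W
P_total = P_R1 + P_R2 + P_R3 = 0.01743 W

Final answer: 0.01743 W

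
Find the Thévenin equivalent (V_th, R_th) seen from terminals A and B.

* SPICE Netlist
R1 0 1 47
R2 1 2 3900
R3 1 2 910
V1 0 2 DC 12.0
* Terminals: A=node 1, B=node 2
Step 1 — V_th is the open-circuit voltage V_A - V_B (nothing connected across the terminals).
Nodal analysis, taking node 2 as the 0 V reference.
Source V1 fixes V_0 = 12 V.
KCL at each unknown node (sum of currents leaving = 0; resistances in Ω):
  Node 1: (V_1 - 12)/47 + (V_1 - 0)/3900 + (V_1 - 0)/910 = 0
Collecting terms: 0.02263 × V_1 = 0.2553  =>  V_1 = 11.28 V
V_th = V_1 - V_2 = 11.28 - 0 = 11.28 V
Step 2 — R_th: zero the source — replace V1 by a short circuit (node 2 merges into node 0) — and find the resistance seen between A (node 1) and B (node 0).
Reduce the network between node 1 (A) and node 0 (B) by series/parallel combination:
  Rp1 = R1 ‖ R2 ‖ R3 (parallel, all between nodes 0 and 1) = 1/(1/47 + 1/3900 + 1/910) = 44.19 Ω
R_th = 44.19 Ω

Final answer: V_th = 11.28 V, R_th = 44.19 Ω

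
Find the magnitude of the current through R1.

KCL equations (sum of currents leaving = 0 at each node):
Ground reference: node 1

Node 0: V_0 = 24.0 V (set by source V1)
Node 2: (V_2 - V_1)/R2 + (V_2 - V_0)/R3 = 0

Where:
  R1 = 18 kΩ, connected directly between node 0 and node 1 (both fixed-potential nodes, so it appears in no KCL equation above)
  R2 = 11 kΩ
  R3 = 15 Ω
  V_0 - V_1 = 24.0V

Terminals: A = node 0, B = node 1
Nodal analysis, taking node 1 as the 0 V reference.
Source V1 fixes V_0 = 24 V.
KCL at each unknown node (sum of currents leaving = 0; resistances in Ω):
  Node 2: (V_2 - 0)/11000 + (V_2 - 24)/15 = 0
Collecting terms: 0.06676 × V_2 = 1.6  =>  V_2 = 23.97 V
I_R1 = (V_0 - V_1)/R1 = (24 - 0)/18000 = 0.001333 A
|I_R1| = 0.001333 A

Final answer: |I_R1| = 0.001333 A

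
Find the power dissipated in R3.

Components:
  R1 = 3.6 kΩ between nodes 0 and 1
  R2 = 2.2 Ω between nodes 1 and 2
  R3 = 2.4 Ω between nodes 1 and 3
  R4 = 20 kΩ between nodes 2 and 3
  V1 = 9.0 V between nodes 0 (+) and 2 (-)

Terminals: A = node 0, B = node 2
Nodal analysis, taking node 2 as the 0 V reference.
Source V1 fixes V_0 = 9 V.
KCL at each unknown node (sum of currents leaving = 0; resistances in Ω):
  Node 1: (V_1 - 9)/3600 + (V_1 - 0)/2.2 + (V_1 - V_3)/2.4 = 0
  Node 3: (V_3 - V_1)/2.4 + (V_3 - 0)/20000 = 0
Collecting terms (coefficients in siemens):
  0.8715·V_1 - 0.4167·V_3 = 0.0025
  0.4167·V_3 - 0.4167·V_1 = 0
Determinant D = (0.8715)(0.4167) - (-0.4167)(-0.4167) = 0.1896
V_1 = [(0.0025)(0.4167) - (-0.4167)(0)]/D = 0.005496 V
V_3 = [(0.8715)(0) - (0.0025)(-0.4167)]/D = 0.005495 V
I_R3 = (V_1 - V_3)/R3 = (0.005496 - 0.005495)/2.4 = 0.0000002748 A
P_R3 = I_R3² × R3 = (0.0000002748)² × 2.4 = 0.0000000000001812 W

Final answer: 1.812e-13 W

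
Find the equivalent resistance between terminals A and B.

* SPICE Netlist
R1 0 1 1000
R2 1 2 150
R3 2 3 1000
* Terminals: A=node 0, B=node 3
Reduce the network between node 0 (A) and node 3 (B) by series/parallel combination:
  Rs1 = R1 + R2 (series, joined only at node 1) = 1000 + 150 = 1150 Ω
  Rs2 = R3 + Rs1 (series, joined only at node 2) = 1000 + 1150 = 2150 Ω
R_eq = 2.15 kΩ

Final answer: 2.15 kΩ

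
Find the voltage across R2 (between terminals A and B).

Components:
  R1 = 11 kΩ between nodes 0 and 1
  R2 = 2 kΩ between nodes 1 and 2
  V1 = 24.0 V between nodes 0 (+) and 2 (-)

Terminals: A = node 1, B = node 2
R1 and R2 are in series across V1 (node 0 → node 1 → node 2), and the output A–B is taken across R2, so this is a voltage divider.
Series current: I = V1/(R1 + R2) = 24/(11000 + 2000) = 24/13000 = 0.001846 A
V_R2 = I × R2 = V1 × R2/(R1 + R2) = 24 × 2000/13000 = 3.692 V

Final answer: 3.692 V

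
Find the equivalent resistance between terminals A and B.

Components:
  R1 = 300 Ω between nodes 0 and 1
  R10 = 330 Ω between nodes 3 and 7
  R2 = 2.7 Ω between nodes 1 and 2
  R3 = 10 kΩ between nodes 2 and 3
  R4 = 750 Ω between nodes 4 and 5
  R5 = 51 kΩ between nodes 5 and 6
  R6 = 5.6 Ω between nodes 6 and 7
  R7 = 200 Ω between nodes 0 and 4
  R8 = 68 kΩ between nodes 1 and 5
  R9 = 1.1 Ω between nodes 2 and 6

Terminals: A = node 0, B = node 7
The network is not a plain series/parallel combination. Inject a 1 A test current into terminal A (node 0) and return it from terminal B (node 7); then R_eq = V_A / (1 A).
Nodal analysis, taking node 7 as the 0 V reference.
Current source I_test pushes 1 A into node 0 and draws it out of node 7.
KCL at each unknown node (sum of currents leaving = 0; resistances in Ω):
  Node 0: (V_0 - V_1)/300 + (V_0 - V_4)/200 - 1 = 0
  Node 1: (V_1 - V_0)/300 + (V_1 - V_2)/2.7 + (V_1 - V_5)/68000 = 0
  Node 2: (V_2 - V_1)/2.7 + (V_2 - V_3)/10000 + (V_2 - V_6)/1.1 = 0
  Node 3: (V_3 - V_2)/10000 + (V_3 - 0)/330 = 0
  Node 4: (V_4 - V_0)/200 + (V_4 - V_5)/750 = 0
  Node 5: (V_5 - V_1)/68000 + (V_5 - V_4)/750 + (V_5 - V_6)/51000 = 0
  Node 6: (V_6 - V_2)/1.1 + (V_6 - V_5)/51000 + (V_6 - 0)/5.6 = 0
Collecting terms (coefficients in siemens):
  0.008333·V_0 - 0.003333·V_1 - 0.005·V_4 = 1
  0.3737·V_1 - 0.003333·V_0 - 0.3704·V_2 - 0.00001471·V_5 = 0
  1.28·V_2 - 0.3704·V_1 - 0.0001·V_3 - 0.9091·V_6 = 0
  0.00313·V_3 - 0.0001·V_2 = 0
  0.006333·V_4 - 0.005·V_0 - 0.001333·V_5 = 0
  0.001368·V_5 - 0.00001471·V_1 - 0.001333·V_4 - 0.00001961·V_6 = 0
  1.088·V_6 - 0.9091·V_2 - 0.00001961·V_5 = 0
Solving these 7 simultaneous equations (Gaussian elimination) gives:
  V_0 = 306.4 V, V_1 = 9.374 V, V_2 = 6.689 V, V_3 = 0.2137 V
  V_4 = 304.4 V, V_5 = 296.9 V, V_6 = 5.596 V
R_eq = V_0 / 1 A = 306.4 Ω

Final answer: 306.4 Ω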